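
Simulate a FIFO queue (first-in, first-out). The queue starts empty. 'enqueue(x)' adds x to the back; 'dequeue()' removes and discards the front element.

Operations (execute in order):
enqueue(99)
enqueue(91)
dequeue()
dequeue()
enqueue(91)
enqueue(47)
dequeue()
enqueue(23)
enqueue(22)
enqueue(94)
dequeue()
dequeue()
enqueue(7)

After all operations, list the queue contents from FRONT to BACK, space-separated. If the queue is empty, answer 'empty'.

Answer: 22 94 7

Derivation:
enqueue(99): [99]
enqueue(91): [99, 91]
dequeue(): [91]
dequeue(): []
enqueue(91): [91]
enqueue(47): [91, 47]
dequeue(): [47]
enqueue(23): [47, 23]
enqueue(22): [47, 23, 22]
enqueue(94): [47, 23, 22, 94]
dequeue(): [23, 22, 94]
dequeue(): [22, 94]
enqueue(7): [22, 94, 7]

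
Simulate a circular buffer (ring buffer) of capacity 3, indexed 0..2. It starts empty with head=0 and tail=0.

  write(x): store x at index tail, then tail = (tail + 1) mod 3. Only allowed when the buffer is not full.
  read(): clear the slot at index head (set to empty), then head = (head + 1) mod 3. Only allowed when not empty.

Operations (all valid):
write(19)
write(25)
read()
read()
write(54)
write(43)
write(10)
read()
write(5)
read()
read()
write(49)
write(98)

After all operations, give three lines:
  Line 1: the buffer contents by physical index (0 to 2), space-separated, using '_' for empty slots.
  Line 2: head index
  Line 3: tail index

write(19): buf=[19 _ _], head=0, tail=1, size=1
write(25): buf=[19 25 _], head=0, tail=2, size=2
read(): buf=[_ 25 _], head=1, tail=2, size=1
read(): buf=[_ _ _], head=2, tail=2, size=0
write(54): buf=[_ _ 54], head=2, tail=0, size=1
write(43): buf=[43 _ 54], head=2, tail=1, size=2
write(10): buf=[43 10 54], head=2, tail=2, size=3
read(): buf=[43 10 _], head=0, tail=2, size=2
write(5): buf=[43 10 5], head=0, tail=0, size=3
read(): buf=[_ 10 5], head=1, tail=0, size=2
read(): buf=[_ _ 5], head=2, tail=0, size=1
write(49): buf=[49 _ 5], head=2, tail=1, size=2
write(98): buf=[49 98 5], head=2, tail=2, size=3

Answer: 49 98 5
2
2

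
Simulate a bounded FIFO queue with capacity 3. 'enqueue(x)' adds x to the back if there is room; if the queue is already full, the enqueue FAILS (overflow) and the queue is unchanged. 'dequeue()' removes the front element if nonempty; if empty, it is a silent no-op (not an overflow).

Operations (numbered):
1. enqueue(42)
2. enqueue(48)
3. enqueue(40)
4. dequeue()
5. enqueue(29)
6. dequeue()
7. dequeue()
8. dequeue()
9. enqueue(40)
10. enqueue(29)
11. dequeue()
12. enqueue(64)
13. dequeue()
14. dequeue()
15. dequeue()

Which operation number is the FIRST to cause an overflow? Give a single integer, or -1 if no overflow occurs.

1. enqueue(42): size=1
2. enqueue(48): size=2
3. enqueue(40): size=3
4. dequeue(): size=2
5. enqueue(29): size=3
6. dequeue(): size=2
7. dequeue(): size=1
8. dequeue(): size=0
9. enqueue(40): size=1
10. enqueue(29): size=2
11. dequeue(): size=1
12. enqueue(64): size=2
13. dequeue(): size=1
14. dequeue(): size=0
15. dequeue(): empty, no-op, size=0

Answer: -1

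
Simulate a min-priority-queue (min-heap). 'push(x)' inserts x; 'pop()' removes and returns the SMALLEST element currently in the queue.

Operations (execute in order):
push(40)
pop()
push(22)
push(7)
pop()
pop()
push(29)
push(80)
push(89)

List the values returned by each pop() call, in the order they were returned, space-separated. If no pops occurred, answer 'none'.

push(40): heap contents = [40]
pop() → 40: heap contents = []
push(22): heap contents = [22]
push(7): heap contents = [7, 22]
pop() → 7: heap contents = [22]
pop() → 22: heap contents = []
push(29): heap contents = [29]
push(80): heap contents = [29, 80]
push(89): heap contents = [29, 80, 89]

Answer: 40 7 22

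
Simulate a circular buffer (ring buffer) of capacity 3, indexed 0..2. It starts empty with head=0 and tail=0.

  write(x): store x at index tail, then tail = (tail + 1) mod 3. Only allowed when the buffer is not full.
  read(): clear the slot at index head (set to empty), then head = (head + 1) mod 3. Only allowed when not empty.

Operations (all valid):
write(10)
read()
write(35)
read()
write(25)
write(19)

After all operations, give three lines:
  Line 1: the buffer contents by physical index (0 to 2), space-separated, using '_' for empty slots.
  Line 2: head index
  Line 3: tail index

Answer: 19 _ 25
2
1

Derivation:
write(10): buf=[10 _ _], head=0, tail=1, size=1
read(): buf=[_ _ _], head=1, tail=1, size=0
write(35): buf=[_ 35 _], head=1, tail=2, size=1
read(): buf=[_ _ _], head=2, tail=2, size=0
write(25): buf=[_ _ 25], head=2, tail=0, size=1
write(19): buf=[19 _ 25], head=2, tail=1, size=2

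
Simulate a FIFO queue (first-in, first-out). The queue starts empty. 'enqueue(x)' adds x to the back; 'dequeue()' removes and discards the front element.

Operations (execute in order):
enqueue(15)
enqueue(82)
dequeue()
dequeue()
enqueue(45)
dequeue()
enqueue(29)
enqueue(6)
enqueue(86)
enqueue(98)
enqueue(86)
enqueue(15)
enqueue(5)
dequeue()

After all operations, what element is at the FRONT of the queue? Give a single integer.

Answer: 6

Derivation:
enqueue(15): queue = [15]
enqueue(82): queue = [15, 82]
dequeue(): queue = [82]
dequeue(): queue = []
enqueue(45): queue = [45]
dequeue(): queue = []
enqueue(29): queue = [29]
enqueue(6): queue = [29, 6]
enqueue(86): queue = [29, 6, 86]
enqueue(98): queue = [29, 6, 86, 98]
enqueue(86): queue = [29, 6, 86, 98, 86]
enqueue(15): queue = [29, 6, 86, 98, 86, 15]
enqueue(5): queue = [29, 6, 86, 98, 86, 15, 5]
dequeue(): queue = [6, 86, 98, 86, 15, 5]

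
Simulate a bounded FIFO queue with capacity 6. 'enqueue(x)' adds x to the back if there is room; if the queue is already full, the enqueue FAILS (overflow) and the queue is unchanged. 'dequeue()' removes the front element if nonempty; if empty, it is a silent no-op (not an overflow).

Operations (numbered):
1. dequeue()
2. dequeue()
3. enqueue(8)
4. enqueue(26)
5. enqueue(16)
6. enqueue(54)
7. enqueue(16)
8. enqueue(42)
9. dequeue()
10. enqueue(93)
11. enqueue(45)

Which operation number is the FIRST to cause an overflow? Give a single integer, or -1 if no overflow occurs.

1. dequeue(): empty, no-op, size=0
2. dequeue(): empty, no-op, size=0
3. enqueue(8): size=1
4. enqueue(26): size=2
5. enqueue(16): size=3
6. enqueue(54): size=4
7. enqueue(16): size=5
8. enqueue(42): size=6
9. dequeue(): size=5
10. enqueue(93): size=6
11. enqueue(45): size=6=cap → OVERFLOW (fail)

Answer: 11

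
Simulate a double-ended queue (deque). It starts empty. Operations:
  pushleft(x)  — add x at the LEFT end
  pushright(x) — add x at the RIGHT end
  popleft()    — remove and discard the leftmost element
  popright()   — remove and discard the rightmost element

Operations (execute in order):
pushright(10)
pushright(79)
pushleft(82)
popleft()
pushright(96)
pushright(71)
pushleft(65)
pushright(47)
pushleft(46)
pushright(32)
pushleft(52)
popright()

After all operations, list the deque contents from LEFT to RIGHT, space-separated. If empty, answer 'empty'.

Answer: 52 46 65 10 79 96 71 47

Derivation:
pushright(10): [10]
pushright(79): [10, 79]
pushleft(82): [82, 10, 79]
popleft(): [10, 79]
pushright(96): [10, 79, 96]
pushright(71): [10, 79, 96, 71]
pushleft(65): [65, 10, 79, 96, 71]
pushright(47): [65, 10, 79, 96, 71, 47]
pushleft(46): [46, 65, 10, 79, 96, 71, 47]
pushright(32): [46, 65, 10, 79, 96, 71, 47, 32]
pushleft(52): [52, 46, 65, 10, 79, 96, 71, 47, 32]
popright(): [52, 46, 65, 10, 79, 96, 71, 47]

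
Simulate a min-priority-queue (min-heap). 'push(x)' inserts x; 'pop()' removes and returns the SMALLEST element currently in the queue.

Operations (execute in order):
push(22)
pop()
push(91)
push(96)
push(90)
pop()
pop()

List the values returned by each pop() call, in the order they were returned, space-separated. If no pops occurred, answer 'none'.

Answer: 22 90 91

Derivation:
push(22): heap contents = [22]
pop() → 22: heap contents = []
push(91): heap contents = [91]
push(96): heap contents = [91, 96]
push(90): heap contents = [90, 91, 96]
pop() → 90: heap contents = [91, 96]
pop() → 91: heap contents = [96]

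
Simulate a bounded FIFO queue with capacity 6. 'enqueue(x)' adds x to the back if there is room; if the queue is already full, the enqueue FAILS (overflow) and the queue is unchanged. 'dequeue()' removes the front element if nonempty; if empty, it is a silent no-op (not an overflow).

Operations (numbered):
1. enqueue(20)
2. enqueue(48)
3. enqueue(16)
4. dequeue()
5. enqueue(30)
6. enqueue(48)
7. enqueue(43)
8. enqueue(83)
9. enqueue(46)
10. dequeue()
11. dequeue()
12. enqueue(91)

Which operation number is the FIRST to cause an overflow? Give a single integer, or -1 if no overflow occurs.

Answer: 9

Derivation:
1. enqueue(20): size=1
2. enqueue(48): size=2
3. enqueue(16): size=3
4. dequeue(): size=2
5. enqueue(30): size=3
6. enqueue(48): size=4
7. enqueue(43): size=5
8. enqueue(83): size=6
9. enqueue(46): size=6=cap → OVERFLOW (fail)
10. dequeue(): size=5
11. dequeue(): size=4
12. enqueue(91): size=5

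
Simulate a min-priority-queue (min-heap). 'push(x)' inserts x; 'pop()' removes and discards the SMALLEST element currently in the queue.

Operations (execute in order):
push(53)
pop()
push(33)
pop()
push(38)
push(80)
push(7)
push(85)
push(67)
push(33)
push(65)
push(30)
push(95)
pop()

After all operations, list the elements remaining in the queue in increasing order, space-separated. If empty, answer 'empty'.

Answer: 30 33 38 65 67 80 85 95

Derivation:
push(53): heap contents = [53]
pop() → 53: heap contents = []
push(33): heap contents = [33]
pop() → 33: heap contents = []
push(38): heap contents = [38]
push(80): heap contents = [38, 80]
push(7): heap contents = [7, 38, 80]
push(85): heap contents = [7, 38, 80, 85]
push(67): heap contents = [7, 38, 67, 80, 85]
push(33): heap contents = [7, 33, 38, 67, 80, 85]
push(65): heap contents = [7, 33, 38, 65, 67, 80, 85]
push(30): heap contents = [7, 30, 33, 38, 65, 67, 80, 85]
push(95): heap contents = [7, 30, 33, 38, 65, 67, 80, 85, 95]
pop() → 7: heap contents = [30, 33, 38, 65, 67, 80, 85, 95]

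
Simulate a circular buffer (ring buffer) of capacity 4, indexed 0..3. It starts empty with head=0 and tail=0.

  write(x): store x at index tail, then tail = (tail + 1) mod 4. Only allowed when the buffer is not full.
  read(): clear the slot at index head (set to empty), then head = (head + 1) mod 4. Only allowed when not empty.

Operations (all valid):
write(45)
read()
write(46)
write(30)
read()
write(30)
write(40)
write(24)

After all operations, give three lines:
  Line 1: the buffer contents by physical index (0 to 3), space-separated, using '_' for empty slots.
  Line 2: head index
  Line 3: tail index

write(45): buf=[45 _ _ _], head=0, tail=1, size=1
read(): buf=[_ _ _ _], head=1, tail=1, size=0
write(46): buf=[_ 46 _ _], head=1, tail=2, size=1
write(30): buf=[_ 46 30 _], head=1, tail=3, size=2
read(): buf=[_ _ 30 _], head=2, tail=3, size=1
write(30): buf=[_ _ 30 30], head=2, tail=0, size=2
write(40): buf=[40 _ 30 30], head=2, tail=1, size=3
write(24): buf=[40 24 30 30], head=2, tail=2, size=4

Answer: 40 24 30 30
2
2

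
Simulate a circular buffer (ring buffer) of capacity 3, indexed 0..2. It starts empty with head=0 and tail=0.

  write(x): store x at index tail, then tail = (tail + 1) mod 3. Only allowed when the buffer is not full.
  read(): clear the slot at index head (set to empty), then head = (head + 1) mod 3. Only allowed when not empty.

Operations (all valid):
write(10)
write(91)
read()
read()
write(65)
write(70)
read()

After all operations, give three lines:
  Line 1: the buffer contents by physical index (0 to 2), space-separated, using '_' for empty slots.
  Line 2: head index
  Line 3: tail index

write(10): buf=[10 _ _], head=0, tail=1, size=1
write(91): buf=[10 91 _], head=0, tail=2, size=2
read(): buf=[_ 91 _], head=1, tail=2, size=1
read(): buf=[_ _ _], head=2, tail=2, size=0
write(65): buf=[_ _ 65], head=2, tail=0, size=1
write(70): buf=[70 _ 65], head=2, tail=1, size=2
read(): buf=[70 _ _], head=0, tail=1, size=1

Answer: 70 _ _
0
1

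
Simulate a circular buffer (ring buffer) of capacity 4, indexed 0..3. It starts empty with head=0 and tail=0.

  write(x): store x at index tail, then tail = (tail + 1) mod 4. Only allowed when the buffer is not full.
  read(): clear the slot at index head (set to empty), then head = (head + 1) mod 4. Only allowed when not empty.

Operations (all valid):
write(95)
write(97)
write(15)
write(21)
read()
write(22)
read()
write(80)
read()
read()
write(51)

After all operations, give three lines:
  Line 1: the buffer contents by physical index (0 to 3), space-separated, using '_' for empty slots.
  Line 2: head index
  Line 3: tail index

write(95): buf=[95 _ _ _], head=0, tail=1, size=1
write(97): buf=[95 97 _ _], head=0, tail=2, size=2
write(15): buf=[95 97 15 _], head=0, tail=3, size=3
write(21): buf=[95 97 15 21], head=0, tail=0, size=4
read(): buf=[_ 97 15 21], head=1, tail=0, size=3
write(22): buf=[22 97 15 21], head=1, tail=1, size=4
read(): buf=[22 _ 15 21], head=2, tail=1, size=3
write(80): buf=[22 80 15 21], head=2, tail=2, size=4
read(): buf=[22 80 _ 21], head=3, tail=2, size=3
read(): buf=[22 80 _ _], head=0, tail=2, size=2
write(51): buf=[22 80 51 _], head=0, tail=3, size=3

Answer: 22 80 51 _
0
3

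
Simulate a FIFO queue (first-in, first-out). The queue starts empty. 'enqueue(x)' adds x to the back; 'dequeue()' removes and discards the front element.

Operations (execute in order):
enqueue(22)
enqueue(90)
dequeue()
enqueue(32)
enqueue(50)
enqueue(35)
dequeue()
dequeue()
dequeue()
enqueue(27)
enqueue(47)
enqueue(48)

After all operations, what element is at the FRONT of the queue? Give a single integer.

Answer: 35

Derivation:
enqueue(22): queue = [22]
enqueue(90): queue = [22, 90]
dequeue(): queue = [90]
enqueue(32): queue = [90, 32]
enqueue(50): queue = [90, 32, 50]
enqueue(35): queue = [90, 32, 50, 35]
dequeue(): queue = [32, 50, 35]
dequeue(): queue = [50, 35]
dequeue(): queue = [35]
enqueue(27): queue = [35, 27]
enqueue(47): queue = [35, 27, 47]
enqueue(48): queue = [35, 27, 47, 48]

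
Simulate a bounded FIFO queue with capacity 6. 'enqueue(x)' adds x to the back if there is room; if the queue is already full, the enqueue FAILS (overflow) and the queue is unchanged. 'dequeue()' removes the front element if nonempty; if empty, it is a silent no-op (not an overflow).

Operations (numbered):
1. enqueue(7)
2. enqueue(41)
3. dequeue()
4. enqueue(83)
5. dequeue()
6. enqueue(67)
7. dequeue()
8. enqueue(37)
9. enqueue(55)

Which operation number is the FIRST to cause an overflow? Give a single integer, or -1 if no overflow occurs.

Answer: -1

Derivation:
1. enqueue(7): size=1
2. enqueue(41): size=2
3. dequeue(): size=1
4. enqueue(83): size=2
5. dequeue(): size=1
6. enqueue(67): size=2
7. dequeue(): size=1
8. enqueue(37): size=2
9. enqueue(55): size=3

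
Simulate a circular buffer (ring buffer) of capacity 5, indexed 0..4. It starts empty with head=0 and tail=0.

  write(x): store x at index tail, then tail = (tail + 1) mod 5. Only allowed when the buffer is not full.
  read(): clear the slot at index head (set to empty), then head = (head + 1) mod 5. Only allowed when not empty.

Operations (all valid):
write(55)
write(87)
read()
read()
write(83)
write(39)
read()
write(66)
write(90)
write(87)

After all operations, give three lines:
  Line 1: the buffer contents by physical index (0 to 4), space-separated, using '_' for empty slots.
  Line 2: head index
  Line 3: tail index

Answer: 90 87 _ 39 66
3
2

Derivation:
write(55): buf=[55 _ _ _ _], head=0, tail=1, size=1
write(87): buf=[55 87 _ _ _], head=0, tail=2, size=2
read(): buf=[_ 87 _ _ _], head=1, tail=2, size=1
read(): buf=[_ _ _ _ _], head=2, tail=2, size=0
write(83): buf=[_ _ 83 _ _], head=2, tail=3, size=1
write(39): buf=[_ _ 83 39 _], head=2, tail=4, size=2
read(): buf=[_ _ _ 39 _], head=3, tail=4, size=1
write(66): buf=[_ _ _ 39 66], head=3, tail=0, size=2
write(90): buf=[90 _ _ 39 66], head=3, tail=1, size=3
write(87): buf=[90 87 _ 39 66], head=3, tail=2, size=4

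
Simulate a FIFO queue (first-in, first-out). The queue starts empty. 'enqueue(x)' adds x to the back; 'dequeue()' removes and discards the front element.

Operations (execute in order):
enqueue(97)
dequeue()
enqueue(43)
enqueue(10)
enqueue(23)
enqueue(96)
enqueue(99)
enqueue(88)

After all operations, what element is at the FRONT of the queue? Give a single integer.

enqueue(97): queue = [97]
dequeue(): queue = []
enqueue(43): queue = [43]
enqueue(10): queue = [43, 10]
enqueue(23): queue = [43, 10, 23]
enqueue(96): queue = [43, 10, 23, 96]
enqueue(99): queue = [43, 10, 23, 96, 99]
enqueue(88): queue = [43, 10, 23, 96, 99, 88]

Answer: 43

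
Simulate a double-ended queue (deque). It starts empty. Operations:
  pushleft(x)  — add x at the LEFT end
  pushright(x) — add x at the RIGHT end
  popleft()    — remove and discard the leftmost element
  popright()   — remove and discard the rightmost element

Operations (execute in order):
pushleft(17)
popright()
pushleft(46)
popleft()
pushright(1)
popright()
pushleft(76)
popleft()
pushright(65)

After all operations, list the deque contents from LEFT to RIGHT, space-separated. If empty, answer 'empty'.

Answer: 65

Derivation:
pushleft(17): [17]
popright(): []
pushleft(46): [46]
popleft(): []
pushright(1): [1]
popright(): []
pushleft(76): [76]
popleft(): []
pushright(65): [65]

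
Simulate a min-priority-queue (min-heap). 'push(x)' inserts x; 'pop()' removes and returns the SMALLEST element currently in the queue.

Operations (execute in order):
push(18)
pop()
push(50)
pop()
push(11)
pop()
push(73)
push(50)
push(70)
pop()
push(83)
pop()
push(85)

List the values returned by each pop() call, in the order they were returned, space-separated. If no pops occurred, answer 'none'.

push(18): heap contents = [18]
pop() → 18: heap contents = []
push(50): heap contents = [50]
pop() → 50: heap contents = []
push(11): heap contents = [11]
pop() → 11: heap contents = []
push(73): heap contents = [73]
push(50): heap contents = [50, 73]
push(70): heap contents = [50, 70, 73]
pop() → 50: heap contents = [70, 73]
push(83): heap contents = [70, 73, 83]
pop() → 70: heap contents = [73, 83]
push(85): heap contents = [73, 83, 85]

Answer: 18 50 11 50 70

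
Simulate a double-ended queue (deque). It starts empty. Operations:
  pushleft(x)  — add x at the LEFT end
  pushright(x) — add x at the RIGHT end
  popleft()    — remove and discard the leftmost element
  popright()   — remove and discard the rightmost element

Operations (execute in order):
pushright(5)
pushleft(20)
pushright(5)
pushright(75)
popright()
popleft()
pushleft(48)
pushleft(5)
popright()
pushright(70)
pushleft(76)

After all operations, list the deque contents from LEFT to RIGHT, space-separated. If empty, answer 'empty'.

pushright(5): [5]
pushleft(20): [20, 5]
pushright(5): [20, 5, 5]
pushright(75): [20, 5, 5, 75]
popright(): [20, 5, 5]
popleft(): [5, 5]
pushleft(48): [48, 5, 5]
pushleft(5): [5, 48, 5, 5]
popright(): [5, 48, 5]
pushright(70): [5, 48, 5, 70]
pushleft(76): [76, 5, 48, 5, 70]

Answer: 76 5 48 5 70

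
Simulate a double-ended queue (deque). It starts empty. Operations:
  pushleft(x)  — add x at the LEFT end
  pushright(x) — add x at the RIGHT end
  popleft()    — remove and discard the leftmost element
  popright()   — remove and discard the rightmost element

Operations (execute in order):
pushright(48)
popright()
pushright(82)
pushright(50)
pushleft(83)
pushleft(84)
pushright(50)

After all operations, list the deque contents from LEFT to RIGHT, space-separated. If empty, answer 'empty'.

pushright(48): [48]
popright(): []
pushright(82): [82]
pushright(50): [82, 50]
pushleft(83): [83, 82, 50]
pushleft(84): [84, 83, 82, 50]
pushright(50): [84, 83, 82, 50, 50]

Answer: 84 83 82 50 50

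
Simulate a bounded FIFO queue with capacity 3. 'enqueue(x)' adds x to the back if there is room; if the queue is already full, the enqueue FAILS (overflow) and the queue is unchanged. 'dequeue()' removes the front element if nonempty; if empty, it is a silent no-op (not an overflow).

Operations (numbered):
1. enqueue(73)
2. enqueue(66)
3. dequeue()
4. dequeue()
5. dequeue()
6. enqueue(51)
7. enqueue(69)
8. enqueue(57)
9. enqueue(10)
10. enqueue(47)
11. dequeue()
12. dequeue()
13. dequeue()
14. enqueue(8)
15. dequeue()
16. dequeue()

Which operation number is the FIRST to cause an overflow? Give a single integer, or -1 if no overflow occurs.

Answer: 9

Derivation:
1. enqueue(73): size=1
2. enqueue(66): size=2
3. dequeue(): size=1
4. dequeue(): size=0
5. dequeue(): empty, no-op, size=0
6. enqueue(51): size=1
7. enqueue(69): size=2
8. enqueue(57): size=3
9. enqueue(10): size=3=cap → OVERFLOW (fail)
10. enqueue(47): size=3=cap → OVERFLOW (fail)
11. dequeue(): size=2
12. dequeue(): size=1
13. dequeue(): size=0
14. enqueue(8): size=1
15. dequeue(): size=0
16. dequeue(): empty, no-op, size=0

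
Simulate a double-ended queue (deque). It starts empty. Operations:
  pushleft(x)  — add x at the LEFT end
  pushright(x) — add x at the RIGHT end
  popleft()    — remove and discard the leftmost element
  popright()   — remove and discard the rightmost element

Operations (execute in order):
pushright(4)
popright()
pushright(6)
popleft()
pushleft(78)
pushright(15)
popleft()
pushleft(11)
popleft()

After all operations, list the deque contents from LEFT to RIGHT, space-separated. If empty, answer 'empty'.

Answer: 15

Derivation:
pushright(4): [4]
popright(): []
pushright(6): [6]
popleft(): []
pushleft(78): [78]
pushright(15): [78, 15]
popleft(): [15]
pushleft(11): [11, 15]
popleft(): [15]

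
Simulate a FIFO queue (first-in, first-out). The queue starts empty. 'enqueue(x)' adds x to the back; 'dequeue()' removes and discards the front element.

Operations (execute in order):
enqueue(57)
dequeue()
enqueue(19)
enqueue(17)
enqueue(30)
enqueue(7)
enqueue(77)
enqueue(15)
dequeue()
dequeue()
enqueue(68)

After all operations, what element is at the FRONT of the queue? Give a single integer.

Answer: 30

Derivation:
enqueue(57): queue = [57]
dequeue(): queue = []
enqueue(19): queue = [19]
enqueue(17): queue = [19, 17]
enqueue(30): queue = [19, 17, 30]
enqueue(7): queue = [19, 17, 30, 7]
enqueue(77): queue = [19, 17, 30, 7, 77]
enqueue(15): queue = [19, 17, 30, 7, 77, 15]
dequeue(): queue = [17, 30, 7, 77, 15]
dequeue(): queue = [30, 7, 77, 15]
enqueue(68): queue = [30, 7, 77, 15, 68]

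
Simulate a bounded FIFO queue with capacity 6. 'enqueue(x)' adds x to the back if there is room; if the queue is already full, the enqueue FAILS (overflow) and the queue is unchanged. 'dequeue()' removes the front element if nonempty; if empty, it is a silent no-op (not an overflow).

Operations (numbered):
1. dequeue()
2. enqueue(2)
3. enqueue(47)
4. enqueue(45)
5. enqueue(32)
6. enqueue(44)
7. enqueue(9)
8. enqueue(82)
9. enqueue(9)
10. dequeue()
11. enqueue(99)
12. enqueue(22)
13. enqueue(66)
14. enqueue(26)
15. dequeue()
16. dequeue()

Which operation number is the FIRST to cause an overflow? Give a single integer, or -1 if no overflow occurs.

Answer: 8

Derivation:
1. dequeue(): empty, no-op, size=0
2. enqueue(2): size=1
3. enqueue(47): size=2
4. enqueue(45): size=3
5. enqueue(32): size=4
6. enqueue(44): size=5
7. enqueue(9): size=6
8. enqueue(82): size=6=cap → OVERFLOW (fail)
9. enqueue(9): size=6=cap → OVERFLOW (fail)
10. dequeue(): size=5
11. enqueue(99): size=6
12. enqueue(22): size=6=cap → OVERFLOW (fail)
13. enqueue(66): size=6=cap → OVERFLOW (fail)
14. enqueue(26): size=6=cap → OVERFLOW (fail)
15. dequeue(): size=5
16. dequeue(): size=4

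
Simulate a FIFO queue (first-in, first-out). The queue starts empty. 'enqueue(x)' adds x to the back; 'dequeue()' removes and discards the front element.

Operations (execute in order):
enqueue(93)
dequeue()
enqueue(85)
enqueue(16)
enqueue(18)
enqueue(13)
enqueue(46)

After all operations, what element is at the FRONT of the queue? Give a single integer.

Answer: 85

Derivation:
enqueue(93): queue = [93]
dequeue(): queue = []
enqueue(85): queue = [85]
enqueue(16): queue = [85, 16]
enqueue(18): queue = [85, 16, 18]
enqueue(13): queue = [85, 16, 18, 13]
enqueue(46): queue = [85, 16, 18, 13, 46]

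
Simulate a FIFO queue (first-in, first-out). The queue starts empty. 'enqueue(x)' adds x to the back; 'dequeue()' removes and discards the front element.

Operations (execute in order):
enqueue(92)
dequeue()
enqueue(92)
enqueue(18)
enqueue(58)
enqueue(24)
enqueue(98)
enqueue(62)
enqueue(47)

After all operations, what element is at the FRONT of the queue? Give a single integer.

Answer: 92

Derivation:
enqueue(92): queue = [92]
dequeue(): queue = []
enqueue(92): queue = [92]
enqueue(18): queue = [92, 18]
enqueue(58): queue = [92, 18, 58]
enqueue(24): queue = [92, 18, 58, 24]
enqueue(98): queue = [92, 18, 58, 24, 98]
enqueue(62): queue = [92, 18, 58, 24, 98, 62]
enqueue(47): queue = [92, 18, 58, 24, 98, 62, 47]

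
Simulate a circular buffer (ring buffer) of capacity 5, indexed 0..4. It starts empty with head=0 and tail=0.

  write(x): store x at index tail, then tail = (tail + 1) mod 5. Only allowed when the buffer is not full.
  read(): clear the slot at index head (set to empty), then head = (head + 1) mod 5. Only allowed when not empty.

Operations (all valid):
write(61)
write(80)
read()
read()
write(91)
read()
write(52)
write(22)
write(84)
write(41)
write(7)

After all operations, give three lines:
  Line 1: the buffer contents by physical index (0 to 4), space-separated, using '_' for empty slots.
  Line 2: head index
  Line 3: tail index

write(61): buf=[61 _ _ _ _], head=0, tail=1, size=1
write(80): buf=[61 80 _ _ _], head=0, tail=2, size=2
read(): buf=[_ 80 _ _ _], head=1, tail=2, size=1
read(): buf=[_ _ _ _ _], head=2, tail=2, size=0
write(91): buf=[_ _ 91 _ _], head=2, tail=3, size=1
read(): buf=[_ _ _ _ _], head=3, tail=3, size=0
write(52): buf=[_ _ _ 52 _], head=3, tail=4, size=1
write(22): buf=[_ _ _ 52 22], head=3, tail=0, size=2
write(84): buf=[84 _ _ 52 22], head=3, tail=1, size=3
write(41): buf=[84 41 _ 52 22], head=3, tail=2, size=4
write(7): buf=[84 41 7 52 22], head=3, tail=3, size=5

Answer: 84 41 7 52 22
3
3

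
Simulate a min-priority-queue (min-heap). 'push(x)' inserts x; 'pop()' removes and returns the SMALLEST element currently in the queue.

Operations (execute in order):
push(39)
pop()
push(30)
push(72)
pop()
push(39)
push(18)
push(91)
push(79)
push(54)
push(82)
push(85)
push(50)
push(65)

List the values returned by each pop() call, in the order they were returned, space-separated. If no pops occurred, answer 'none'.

Answer: 39 30

Derivation:
push(39): heap contents = [39]
pop() → 39: heap contents = []
push(30): heap contents = [30]
push(72): heap contents = [30, 72]
pop() → 30: heap contents = [72]
push(39): heap contents = [39, 72]
push(18): heap contents = [18, 39, 72]
push(91): heap contents = [18, 39, 72, 91]
push(79): heap contents = [18, 39, 72, 79, 91]
push(54): heap contents = [18, 39, 54, 72, 79, 91]
push(82): heap contents = [18, 39, 54, 72, 79, 82, 91]
push(85): heap contents = [18, 39, 54, 72, 79, 82, 85, 91]
push(50): heap contents = [18, 39, 50, 54, 72, 79, 82, 85, 91]
push(65): heap contents = [18, 39, 50, 54, 65, 72, 79, 82, 85, 91]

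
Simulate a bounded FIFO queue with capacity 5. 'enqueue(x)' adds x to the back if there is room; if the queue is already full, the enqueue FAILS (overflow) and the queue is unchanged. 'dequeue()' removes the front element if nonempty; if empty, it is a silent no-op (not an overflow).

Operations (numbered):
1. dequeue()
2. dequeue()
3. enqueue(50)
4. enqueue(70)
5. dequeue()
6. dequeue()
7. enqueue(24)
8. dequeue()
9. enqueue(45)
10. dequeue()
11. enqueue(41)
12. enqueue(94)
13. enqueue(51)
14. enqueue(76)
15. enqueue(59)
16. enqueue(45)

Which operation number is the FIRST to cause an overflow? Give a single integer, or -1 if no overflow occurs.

Answer: 16

Derivation:
1. dequeue(): empty, no-op, size=0
2. dequeue(): empty, no-op, size=0
3. enqueue(50): size=1
4. enqueue(70): size=2
5. dequeue(): size=1
6. dequeue(): size=0
7. enqueue(24): size=1
8. dequeue(): size=0
9. enqueue(45): size=1
10. dequeue(): size=0
11. enqueue(41): size=1
12. enqueue(94): size=2
13. enqueue(51): size=3
14. enqueue(76): size=4
15. enqueue(59): size=5
16. enqueue(45): size=5=cap → OVERFLOW (fail)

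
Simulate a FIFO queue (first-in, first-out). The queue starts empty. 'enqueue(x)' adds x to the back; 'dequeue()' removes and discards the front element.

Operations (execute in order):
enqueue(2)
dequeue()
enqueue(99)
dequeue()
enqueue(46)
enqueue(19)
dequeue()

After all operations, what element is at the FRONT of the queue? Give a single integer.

Answer: 19

Derivation:
enqueue(2): queue = [2]
dequeue(): queue = []
enqueue(99): queue = [99]
dequeue(): queue = []
enqueue(46): queue = [46]
enqueue(19): queue = [46, 19]
dequeue(): queue = [19]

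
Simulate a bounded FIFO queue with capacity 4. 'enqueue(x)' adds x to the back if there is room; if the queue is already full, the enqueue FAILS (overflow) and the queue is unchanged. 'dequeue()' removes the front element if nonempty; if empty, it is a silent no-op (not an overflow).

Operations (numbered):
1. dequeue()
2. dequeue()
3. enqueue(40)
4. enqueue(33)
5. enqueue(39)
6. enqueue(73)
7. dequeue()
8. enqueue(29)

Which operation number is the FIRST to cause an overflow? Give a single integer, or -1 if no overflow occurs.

1. dequeue(): empty, no-op, size=0
2. dequeue(): empty, no-op, size=0
3. enqueue(40): size=1
4. enqueue(33): size=2
5. enqueue(39): size=3
6. enqueue(73): size=4
7. dequeue(): size=3
8. enqueue(29): size=4

Answer: -1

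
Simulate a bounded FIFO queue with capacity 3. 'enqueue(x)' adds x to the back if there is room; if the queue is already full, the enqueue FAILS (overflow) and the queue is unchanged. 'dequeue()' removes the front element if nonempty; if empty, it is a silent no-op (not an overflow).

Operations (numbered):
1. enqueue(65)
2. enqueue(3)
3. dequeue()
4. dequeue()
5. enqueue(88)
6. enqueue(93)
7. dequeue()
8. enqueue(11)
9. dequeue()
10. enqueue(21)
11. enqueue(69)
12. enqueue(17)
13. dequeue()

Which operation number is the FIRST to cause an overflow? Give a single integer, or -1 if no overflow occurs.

Answer: 12

Derivation:
1. enqueue(65): size=1
2. enqueue(3): size=2
3. dequeue(): size=1
4. dequeue(): size=0
5. enqueue(88): size=1
6. enqueue(93): size=2
7. dequeue(): size=1
8. enqueue(11): size=2
9. dequeue(): size=1
10. enqueue(21): size=2
11. enqueue(69): size=3
12. enqueue(17): size=3=cap → OVERFLOW (fail)
13. dequeue(): size=2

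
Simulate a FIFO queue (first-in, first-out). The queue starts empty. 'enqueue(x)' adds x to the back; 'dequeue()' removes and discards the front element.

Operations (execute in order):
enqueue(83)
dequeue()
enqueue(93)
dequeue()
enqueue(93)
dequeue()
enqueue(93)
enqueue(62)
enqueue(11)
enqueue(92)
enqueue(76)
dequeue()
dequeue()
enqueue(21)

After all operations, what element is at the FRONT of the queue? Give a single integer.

enqueue(83): queue = [83]
dequeue(): queue = []
enqueue(93): queue = [93]
dequeue(): queue = []
enqueue(93): queue = [93]
dequeue(): queue = []
enqueue(93): queue = [93]
enqueue(62): queue = [93, 62]
enqueue(11): queue = [93, 62, 11]
enqueue(92): queue = [93, 62, 11, 92]
enqueue(76): queue = [93, 62, 11, 92, 76]
dequeue(): queue = [62, 11, 92, 76]
dequeue(): queue = [11, 92, 76]
enqueue(21): queue = [11, 92, 76, 21]

Answer: 11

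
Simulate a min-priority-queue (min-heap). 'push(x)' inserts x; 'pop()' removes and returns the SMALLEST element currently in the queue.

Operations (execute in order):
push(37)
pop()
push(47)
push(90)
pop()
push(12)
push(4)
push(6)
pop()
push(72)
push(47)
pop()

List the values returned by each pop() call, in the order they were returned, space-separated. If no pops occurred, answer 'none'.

Answer: 37 47 4 6

Derivation:
push(37): heap contents = [37]
pop() → 37: heap contents = []
push(47): heap contents = [47]
push(90): heap contents = [47, 90]
pop() → 47: heap contents = [90]
push(12): heap contents = [12, 90]
push(4): heap contents = [4, 12, 90]
push(6): heap contents = [4, 6, 12, 90]
pop() → 4: heap contents = [6, 12, 90]
push(72): heap contents = [6, 12, 72, 90]
push(47): heap contents = [6, 12, 47, 72, 90]
pop() → 6: heap contents = [12, 47, 72, 90]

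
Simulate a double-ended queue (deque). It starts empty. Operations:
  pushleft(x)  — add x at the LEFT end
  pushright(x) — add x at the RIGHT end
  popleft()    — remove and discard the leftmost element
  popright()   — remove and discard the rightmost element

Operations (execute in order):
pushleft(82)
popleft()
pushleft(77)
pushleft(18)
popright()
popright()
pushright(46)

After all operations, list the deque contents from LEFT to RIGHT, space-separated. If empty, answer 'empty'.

Answer: 46

Derivation:
pushleft(82): [82]
popleft(): []
pushleft(77): [77]
pushleft(18): [18, 77]
popright(): [18]
popright(): []
pushright(46): [46]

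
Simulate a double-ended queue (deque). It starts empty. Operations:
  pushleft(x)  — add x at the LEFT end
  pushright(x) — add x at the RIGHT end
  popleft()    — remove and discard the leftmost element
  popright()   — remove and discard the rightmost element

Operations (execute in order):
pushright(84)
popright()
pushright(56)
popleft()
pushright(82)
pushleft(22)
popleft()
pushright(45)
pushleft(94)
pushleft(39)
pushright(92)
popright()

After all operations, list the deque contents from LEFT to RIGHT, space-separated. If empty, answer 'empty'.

Answer: 39 94 82 45

Derivation:
pushright(84): [84]
popright(): []
pushright(56): [56]
popleft(): []
pushright(82): [82]
pushleft(22): [22, 82]
popleft(): [82]
pushright(45): [82, 45]
pushleft(94): [94, 82, 45]
pushleft(39): [39, 94, 82, 45]
pushright(92): [39, 94, 82, 45, 92]
popright(): [39, 94, 82, 45]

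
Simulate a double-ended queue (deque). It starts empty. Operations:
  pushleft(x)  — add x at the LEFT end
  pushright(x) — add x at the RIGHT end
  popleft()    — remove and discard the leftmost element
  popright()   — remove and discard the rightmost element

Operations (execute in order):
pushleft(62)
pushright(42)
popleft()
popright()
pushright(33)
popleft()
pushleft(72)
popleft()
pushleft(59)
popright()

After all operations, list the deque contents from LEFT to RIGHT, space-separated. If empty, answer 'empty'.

Answer: empty

Derivation:
pushleft(62): [62]
pushright(42): [62, 42]
popleft(): [42]
popright(): []
pushright(33): [33]
popleft(): []
pushleft(72): [72]
popleft(): []
pushleft(59): [59]
popright(): []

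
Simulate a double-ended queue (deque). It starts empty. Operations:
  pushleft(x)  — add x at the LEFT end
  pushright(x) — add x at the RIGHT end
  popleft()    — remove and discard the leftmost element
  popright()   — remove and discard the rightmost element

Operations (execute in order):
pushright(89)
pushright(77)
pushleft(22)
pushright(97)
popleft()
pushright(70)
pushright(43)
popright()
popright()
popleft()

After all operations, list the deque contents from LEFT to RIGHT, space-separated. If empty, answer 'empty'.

Answer: 77 97

Derivation:
pushright(89): [89]
pushright(77): [89, 77]
pushleft(22): [22, 89, 77]
pushright(97): [22, 89, 77, 97]
popleft(): [89, 77, 97]
pushright(70): [89, 77, 97, 70]
pushright(43): [89, 77, 97, 70, 43]
popright(): [89, 77, 97, 70]
popright(): [89, 77, 97]
popleft(): [77, 97]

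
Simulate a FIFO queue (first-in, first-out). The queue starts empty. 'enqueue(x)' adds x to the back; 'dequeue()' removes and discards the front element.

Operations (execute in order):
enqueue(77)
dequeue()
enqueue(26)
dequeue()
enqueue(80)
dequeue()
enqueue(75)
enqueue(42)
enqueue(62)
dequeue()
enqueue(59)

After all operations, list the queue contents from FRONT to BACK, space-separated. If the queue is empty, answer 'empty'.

Answer: 42 62 59

Derivation:
enqueue(77): [77]
dequeue(): []
enqueue(26): [26]
dequeue(): []
enqueue(80): [80]
dequeue(): []
enqueue(75): [75]
enqueue(42): [75, 42]
enqueue(62): [75, 42, 62]
dequeue(): [42, 62]
enqueue(59): [42, 62, 59]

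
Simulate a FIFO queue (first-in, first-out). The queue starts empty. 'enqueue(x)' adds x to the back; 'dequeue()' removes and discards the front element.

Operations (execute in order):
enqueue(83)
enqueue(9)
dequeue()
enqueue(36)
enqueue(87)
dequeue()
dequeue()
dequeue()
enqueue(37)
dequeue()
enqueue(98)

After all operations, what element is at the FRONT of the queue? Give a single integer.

Answer: 98

Derivation:
enqueue(83): queue = [83]
enqueue(9): queue = [83, 9]
dequeue(): queue = [9]
enqueue(36): queue = [9, 36]
enqueue(87): queue = [9, 36, 87]
dequeue(): queue = [36, 87]
dequeue(): queue = [87]
dequeue(): queue = []
enqueue(37): queue = [37]
dequeue(): queue = []
enqueue(98): queue = [98]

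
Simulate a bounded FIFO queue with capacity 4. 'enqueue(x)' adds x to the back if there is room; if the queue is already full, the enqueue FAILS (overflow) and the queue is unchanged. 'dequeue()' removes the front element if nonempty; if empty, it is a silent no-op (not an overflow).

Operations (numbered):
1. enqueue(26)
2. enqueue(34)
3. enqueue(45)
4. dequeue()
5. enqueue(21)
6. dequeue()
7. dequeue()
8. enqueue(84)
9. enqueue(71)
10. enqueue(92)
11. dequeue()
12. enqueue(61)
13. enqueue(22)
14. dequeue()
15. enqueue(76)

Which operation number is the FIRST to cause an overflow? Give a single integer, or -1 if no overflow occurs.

1. enqueue(26): size=1
2. enqueue(34): size=2
3. enqueue(45): size=3
4. dequeue(): size=2
5. enqueue(21): size=3
6. dequeue(): size=2
7. dequeue(): size=1
8. enqueue(84): size=2
9. enqueue(71): size=3
10. enqueue(92): size=4
11. dequeue(): size=3
12. enqueue(61): size=4
13. enqueue(22): size=4=cap → OVERFLOW (fail)
14. dequeue(): size=3
15. enqueue(76): size=4

Answer: 13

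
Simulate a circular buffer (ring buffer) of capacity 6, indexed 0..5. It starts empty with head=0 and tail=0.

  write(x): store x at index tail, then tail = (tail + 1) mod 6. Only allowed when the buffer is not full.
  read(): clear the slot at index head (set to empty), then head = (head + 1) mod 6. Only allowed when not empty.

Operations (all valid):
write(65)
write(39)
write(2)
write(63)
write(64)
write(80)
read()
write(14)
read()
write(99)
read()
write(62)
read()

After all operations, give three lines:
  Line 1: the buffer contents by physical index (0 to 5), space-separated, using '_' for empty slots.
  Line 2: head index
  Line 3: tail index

Answer: 14 99 62 _ 64 80
4
3

Derivation:
write(65): buf=[65 _ _ _ _ _], head=0, tail=1, size=1
write(39): buf=[65 39 _ _ _ _], head=0, tail=2, size=2
write(2): buf=[65 39 2 _ _ _], head=0, tail=3, size=3
write(63): buf=[65 39 2 63 _ _], head=0, tail=4, size=4
write(64): buf=[65 39 2 63 64 _], head=0, tail=5, size=5
write(80): buf=[65 39 2 63 64 80], head=0, tail=0, size=6
read(): buf=[_ 39 2 63 64 80], head=1, tail=0, size=5
write(14): buf=[14 39 2 63 64 80], head=1, tail=1, size=6
read(): buf=[14 _ 2 63 64 80], head=2, tail=1, size=5
write(99): buf=[14 99 2 63 64 80], head=2, tail=2, size=6
read(): buf=[14 99 _ 63 64 80], head=3, tail=2, size=5
write(62): buf=[14 99 62 63 64 80], head=3, tail=3, size=6
read(): buf=[14 99 62 _ 64 80], head=4, tail=3, size=5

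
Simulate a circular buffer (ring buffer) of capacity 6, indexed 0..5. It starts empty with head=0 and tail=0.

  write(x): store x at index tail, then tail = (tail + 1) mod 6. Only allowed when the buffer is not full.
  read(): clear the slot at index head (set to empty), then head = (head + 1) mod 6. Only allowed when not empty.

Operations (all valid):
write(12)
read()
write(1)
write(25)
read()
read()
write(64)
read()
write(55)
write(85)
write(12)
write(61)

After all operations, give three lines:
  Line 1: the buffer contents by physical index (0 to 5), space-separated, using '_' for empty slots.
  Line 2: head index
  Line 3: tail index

Answer: 12 61 _ _ 55 85
4
2

Derivation:
write(12): buf=[12 _ _ _ _ _], head=0, tail=1, size=1
read(): buf=[_ _ _ _ _ _], head=1, tail=1, size=0
write(1): buf=[_ 1 _ _ _ _], head=1, tail=2, size=1
write(25): buf=[_ 1 25 _ _ _], head=1, tail=3, size=2
read(): buf=[_ _ 25 _ _ _], head=2, tail=3, size=1
read(): buf=[_ _ _ _ _ _], head=3, tail=3, size=0
write(64): buf=[_ _ _ 64 _ _], head=3, tail=4, size=1
read(): buf=[_ _ _ _ _ _], head=4, tail=4, size=0
write(55): buf=[_ _ _ _ 55 _], head=4, tail=5, size=1
write(85): buf=[_ _ _ _ 55 85], head=4, tail=0, size=2
write(12): buf=[12 _ _ _ 55 85], head=4, tail=1, size=3
write(61): buf=[12 61 _ _ 55 85], head=4, tail=2, size=4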